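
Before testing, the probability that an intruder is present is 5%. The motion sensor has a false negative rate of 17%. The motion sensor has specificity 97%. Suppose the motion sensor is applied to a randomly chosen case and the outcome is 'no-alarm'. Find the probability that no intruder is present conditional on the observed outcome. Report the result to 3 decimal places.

Let H be the event that an intruder is present. P(H) = 0.05, so P(¬H) = 0.95. With E the 'no-alarm' result, P(E|H) = 0.17 and P(E|¬H) = 0.97.
P(E) = 0.17·0.05 + 0.97·0.95 = 0.0085000 + 0.92150 = 0.93000.
By Bayes' theorem, P(H|E) = 0.0085000 / 0.93000 = 0.009. Hence P(¬H|E) = 1 − 0.009 = 0.991.

P(¬H | E) ≈ 0.991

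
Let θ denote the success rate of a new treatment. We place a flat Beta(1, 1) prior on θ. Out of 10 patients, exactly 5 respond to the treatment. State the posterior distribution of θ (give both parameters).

Observing 5 successes and 5 failures updates Beta(1, 1) by adding the success and failure counts to the two shape parameters: α = 1+5 = 6, β = 1+5 = 6.

Posterior: Beta(6, 6)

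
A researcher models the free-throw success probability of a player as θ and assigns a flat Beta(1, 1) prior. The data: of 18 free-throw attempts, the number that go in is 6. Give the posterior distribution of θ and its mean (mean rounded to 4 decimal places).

Observing 6 successes and 12 failures updates Beta(1, 1) by adding the success and failure counts to the two shape parameters: α = 1+6 = 7, β = 1+12 = 13.
Posterior mean = α/(α+β) = 7/20 = 0.3500.

Posterior: Beta(7, 13); mean ≈ 0.3500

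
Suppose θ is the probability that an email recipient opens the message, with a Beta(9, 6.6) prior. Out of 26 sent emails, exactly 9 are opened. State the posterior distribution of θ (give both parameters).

Observing 9 successes and 17 failures updates Beta(9, 6.6) by adding the success and failure counts to the two shape parameters: α = 9+9 = 18, β = 6.6+17 = 23.6.

Posterior: Beta(18, 23.6)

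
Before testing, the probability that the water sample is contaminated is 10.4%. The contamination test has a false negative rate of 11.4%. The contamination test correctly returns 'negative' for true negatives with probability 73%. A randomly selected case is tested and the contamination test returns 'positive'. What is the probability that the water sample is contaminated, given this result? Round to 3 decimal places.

Let H be the event that the water sample is contaminated. P(H) = 0.104, so P(¬H) = 0.896. With E the 'positive' result, P(E|H) = 0.886 and P(E|¬H) = 0.27.
P(E) = 0.886·0.104 + 0.27·0.896 = 0.092144 + 0.24192 = 0.33406.
By Bayes' theorem, P(H|E) = 0.092144 / 0.33406 = 0.276.

P(H | E) ≈ 0.276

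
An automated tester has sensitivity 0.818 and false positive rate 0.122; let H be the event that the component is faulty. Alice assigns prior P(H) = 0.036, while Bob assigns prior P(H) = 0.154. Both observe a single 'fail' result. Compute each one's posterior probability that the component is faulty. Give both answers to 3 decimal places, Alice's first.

Alice: 0.200; Bob: 0.550

P('+'|H) = 0.818, P('+'|¬H) = 0.122.
Alice: numerator 0.818·0.036 = 0.029448; evidence = 0.029448+0.122·0.964 = 0.14706; posterior = 0.200.
Bob: numerator 0.818·0.154 = 0.12597; evidence = 0.12597+0.122·0.846 = 0.22918; posterior = 0.550.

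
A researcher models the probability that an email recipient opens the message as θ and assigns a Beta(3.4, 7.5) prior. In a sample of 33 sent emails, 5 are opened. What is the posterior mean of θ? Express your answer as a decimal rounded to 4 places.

Posterior mean ≈ 0.1913

The binomial likelihood is conjugate to the Beta prior: with 5 successes and 28 failures, the posterior is Beta(3.4+5, 7.5+28) = Beta(8.4, 35.5).
E[θ | data] = 8.4/(8.4+35.5) = 0.1913.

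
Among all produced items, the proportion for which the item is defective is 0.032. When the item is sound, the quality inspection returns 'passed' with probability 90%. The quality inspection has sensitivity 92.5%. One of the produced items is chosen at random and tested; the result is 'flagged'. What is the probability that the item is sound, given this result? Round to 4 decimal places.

P(¬H | E) ≈ 0.7658

Let H be the event that the item is defective. P(H) = 0.032, so P(¬H) = 0.968. With E the 'flagged' result, P(E|H) = 0.925 and P(E|¬H) = 0.1.
P(E) = 0.925·0.032 + 0.1·0.968 = 0.029600 + 0.096800 = 0.12640.
By Bayes' theorem, P(H|E) = 0.029600 / 0.12640 = 0.2342. Hence P(¬H|E) = 1 − 0.2342 = 0.7658.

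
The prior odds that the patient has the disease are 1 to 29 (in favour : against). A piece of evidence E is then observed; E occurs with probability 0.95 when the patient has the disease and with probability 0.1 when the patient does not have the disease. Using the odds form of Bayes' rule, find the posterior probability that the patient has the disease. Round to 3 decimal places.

Prior odds = 1/29 = 0.034483. In log-odds, ln(0.034483) = -3.3673.
Add log likelihood ratio: ln(9.5000) = 2.2513.
Posterior log-odds = -1.1160, so posterior odds = exp(-1.1160) = 0.32759. Converting, P(H|E) = 0.32759/1.3276 = 0.247.

Posterior probability ≈ 0.247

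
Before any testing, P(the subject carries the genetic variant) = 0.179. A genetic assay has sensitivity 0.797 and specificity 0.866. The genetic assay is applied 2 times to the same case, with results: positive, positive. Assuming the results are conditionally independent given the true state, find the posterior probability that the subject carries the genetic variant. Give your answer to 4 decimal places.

Posterior P(H) ≈ 0.8852

Let H be the event that the subject carries the genetic variant; start with P(H) = 0.179. P('positive'|H) = 0.797, P('positive'|¬H) = 0.134.
Update on result 1 ('positive'): P(H) ← 0.797·0.1790 / (0.797·0.1790 + 0.134·0.8210) = 0.14266/0.25268 = 0.5646.
Update on result 2 ('positive'): P(H) ← 0.797·0.5646 / (0.797·0.5646 + 0.134·0.4354) = 0.44999/0.50833 = 0.8852.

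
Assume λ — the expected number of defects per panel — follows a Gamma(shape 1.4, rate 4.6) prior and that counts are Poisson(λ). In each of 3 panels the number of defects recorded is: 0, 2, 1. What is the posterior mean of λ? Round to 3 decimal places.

Posterior mean ≈ 0.579

Total count ∑xᵢ = 3 over n = 3 panels.
Gamma is conjugate to the Poisson likelihood: posterior is Gamma(shape = 1.4+3 = 4.4, rate = 4.6+3 = 7.6).
E[λ | data] = 4.4/7.6 = 0.579.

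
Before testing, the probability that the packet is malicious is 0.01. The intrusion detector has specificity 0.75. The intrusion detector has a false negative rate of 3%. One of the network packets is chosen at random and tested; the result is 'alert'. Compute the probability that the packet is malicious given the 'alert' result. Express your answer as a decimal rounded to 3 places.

P(H | E) ≈ 0.038

Let H be the event that the packet is malicious. P(H) = 0.01, so P(¬H) = 0.99. With E the 'alert' result, P(E|H) = 0.97 and P(E|¬H) = 0.25.
P(E) = 0.97·0.01 + 0.25·0.99 = 0.0097000 + 0.24750 = 0.25720.
By Bayes' theorem, P(H|E) = 0.0097000 / 0.25720 = 0.038.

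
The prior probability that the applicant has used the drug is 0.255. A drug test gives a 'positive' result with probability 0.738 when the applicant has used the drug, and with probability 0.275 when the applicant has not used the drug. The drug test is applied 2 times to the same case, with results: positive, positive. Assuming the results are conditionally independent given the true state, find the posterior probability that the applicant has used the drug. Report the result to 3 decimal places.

Posterior P(H) ≈ 0.711

Let H be the event that the applicant has used the drug; start with P(H) = 0.255. P('positive'|H) = 0.738, P('positive'|¬H) = 0.275.
Update on result 1 ('positive'): P(H) ← 0.738·0.2550 / (0.738·0.2550 + 0.275·0.7450) = 0.18819/0.39306 = 0.4788.
Update on result 2 ('positive'): P(H) ← 0.738·0.4788 / (0.738·0.4788 + 0.275·0.5212) = 0.35334/0.49667 = 0.7114.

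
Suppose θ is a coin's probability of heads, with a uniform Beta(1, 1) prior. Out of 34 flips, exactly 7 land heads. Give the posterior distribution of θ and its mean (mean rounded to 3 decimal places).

The binomial likelihood is conjugate to the Beta prior: with 7 successes and 27 failures, the posterior is Beta(1+7, 1+27) = Beta(8, 28).
E[θ | data] = 8/(8+28) = 0.222.

Posterior: Beta(8, 28); mean ≈ 0.222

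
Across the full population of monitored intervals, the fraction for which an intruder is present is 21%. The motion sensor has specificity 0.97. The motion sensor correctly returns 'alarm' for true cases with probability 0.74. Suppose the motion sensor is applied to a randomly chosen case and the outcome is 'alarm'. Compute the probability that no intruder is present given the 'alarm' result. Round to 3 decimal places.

P(¬H | E) ≈ 0.132

Let H be the event that an intruder is present. P(H) = 0.21, so P(¬H) = 0.79. With E the 'alarm' result, P(E|H) = 0.74 and P(E|¬H) = 0.03.
P(E) = 0.74·0.21 + 0.03·0.79 = 0.15540 + 0.023700 = 0.17910.
By Bayes' theorem, P(H|E) = 0.15540 / 0.17910 = 0.868. Hence P(¬H|E) = 1 − 0.868 = 0.132.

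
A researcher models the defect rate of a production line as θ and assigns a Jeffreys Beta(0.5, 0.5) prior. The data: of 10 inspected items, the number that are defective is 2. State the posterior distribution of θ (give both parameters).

The binomial likelihood is conjugate to the Beta prior: with 2 successes and 8 failures, the posterior is Beta(0.5+2, 0.5+8) = Beta(2.5, 8.5).

Posterior: Beta(2.5, 8.5)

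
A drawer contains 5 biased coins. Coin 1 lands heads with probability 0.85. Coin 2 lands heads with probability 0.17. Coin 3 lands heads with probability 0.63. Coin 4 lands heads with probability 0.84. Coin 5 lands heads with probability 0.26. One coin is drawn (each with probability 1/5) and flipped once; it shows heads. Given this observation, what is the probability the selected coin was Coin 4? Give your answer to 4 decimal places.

P(heads|C1) = 0.85; P(heads|C2) = 0.17; P(heads|C3) = 0.63; P(heads|C4) = 0.84; P(heads|C5) = 0.26.
Prior × likelihood for each source: 0.2·0.85=0.1700, 0.2·0.17=0.03400, 0.2·0.63=0.1260, 0.2·0.84=0.1680, 0.2·0.26=0.05200. Summing gives P(heads) = 0.55000.
P(Coin 4 | heads) = 0.1680 / 0.55000 = 0.3055.

Posterior probability ≈ 0.3055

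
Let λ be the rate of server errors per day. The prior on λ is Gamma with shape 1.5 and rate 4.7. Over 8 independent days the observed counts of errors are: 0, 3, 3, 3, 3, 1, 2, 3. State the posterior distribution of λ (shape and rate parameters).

Posterior: Gamma(shape=19.5, rate=12.7)

The Poisson likelihood adds the total count to the shape and the number of exposure periods to the rate. Here ∑xᵢ = 18 and n = 8, so shape 1.5→19.5 and rate 4.7→12.7.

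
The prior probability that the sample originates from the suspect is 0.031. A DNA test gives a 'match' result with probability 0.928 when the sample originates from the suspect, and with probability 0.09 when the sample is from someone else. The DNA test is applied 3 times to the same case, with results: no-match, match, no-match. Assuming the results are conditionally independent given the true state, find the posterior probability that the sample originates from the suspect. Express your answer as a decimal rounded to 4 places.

With H the event that the sample originates from the suspect, the joint likelihood of the observed sequence is P(data|H) = 0.072·0.928·0.072 = 0.0048108 and P(data|¬H) = 0.91·0.09·0.91 = 0.074529.
Bayes: P(H|data) = 0.031·0.0048108 / (0.031·0.0048108 + 0.969·0.074529) = 0.00014913/0.072368 = 0.0021.

Posterior P(H) ≈ 0.0021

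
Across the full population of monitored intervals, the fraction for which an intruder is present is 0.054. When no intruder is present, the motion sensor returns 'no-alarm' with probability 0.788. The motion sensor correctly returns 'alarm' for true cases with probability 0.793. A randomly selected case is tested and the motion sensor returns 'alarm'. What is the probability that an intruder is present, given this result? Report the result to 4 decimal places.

P(H | E) ≈ 0.1760

Write H for 'an intruder is present'. Prior odds H:¬H = 0.054/0.946 = 0.057082. For the 'alarm' outcome, the likelihood ratio is 0.793/0.212 = 3.7406.
Posterior odds = 0.057082 × 3.7406 = 0.21352, so P(H|E) = 0.21352/(1+0.21352) = 0.1760.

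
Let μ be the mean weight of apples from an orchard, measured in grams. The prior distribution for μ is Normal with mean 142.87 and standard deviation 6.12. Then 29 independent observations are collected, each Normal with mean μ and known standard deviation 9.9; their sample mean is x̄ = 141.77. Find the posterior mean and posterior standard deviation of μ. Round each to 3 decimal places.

Prior precision 1/τ₀² = 1/6.12² = 0.0266991; data precision n/σ² = 29/9.9² = 0.295888.
Posterior precision = 0.0266991 + 0.295888 = 0.322587, giving posterior SD = 1/√0.322587 = 1.761.
Posterior mean = (0.0266991·142.87 + 0.295888·141.77) / 0.322587 = 141.861.

Posterior mean ≈ 141.861; posterior SD ≈ 1.761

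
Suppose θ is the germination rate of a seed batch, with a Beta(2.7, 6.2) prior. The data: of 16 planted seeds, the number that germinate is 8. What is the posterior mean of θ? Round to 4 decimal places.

The binomial likelihood is conjugate to the Beta prior: with 8 successes and 8 failures, the posterior is Beta(2.7+8, 6.2+8) = Beta(10.7, 14.2).
Posterior mean = α/(α+β) = 10.7/24.9 = 0.4297.

Posterior mean ≈ 0.4297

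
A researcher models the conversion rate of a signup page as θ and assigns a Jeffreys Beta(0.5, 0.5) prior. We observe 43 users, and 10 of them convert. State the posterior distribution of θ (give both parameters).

Posterior: Beta(10.5, 33.5)

The binomial likelihood is conjugate to the Beta prior: with 10 successes and 33 failures, the posterior is Beta(0.5+10, 0.5+33) = Beta(10.5, 33.5).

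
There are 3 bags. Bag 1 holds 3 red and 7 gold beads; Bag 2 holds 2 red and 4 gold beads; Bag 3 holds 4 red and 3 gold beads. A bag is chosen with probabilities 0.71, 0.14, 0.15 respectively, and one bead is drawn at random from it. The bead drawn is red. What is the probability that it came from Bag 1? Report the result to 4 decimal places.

P(red|Bag 1) = 0.3; P(red|Bag 2) = 0.3333; P(red|Bag 3) = 0.5714.
Prior × likelihood for each source: 0.71·0.3=0.2130, 0.14·0.3333=0.04667, 0.15·0.5714=0.08571. Summing gives P(red) = 0.34538.
P(Bag 1 | red) = 0.2130 / 0.34538 = 0.6167.

Posterior probability ≈ 0.6167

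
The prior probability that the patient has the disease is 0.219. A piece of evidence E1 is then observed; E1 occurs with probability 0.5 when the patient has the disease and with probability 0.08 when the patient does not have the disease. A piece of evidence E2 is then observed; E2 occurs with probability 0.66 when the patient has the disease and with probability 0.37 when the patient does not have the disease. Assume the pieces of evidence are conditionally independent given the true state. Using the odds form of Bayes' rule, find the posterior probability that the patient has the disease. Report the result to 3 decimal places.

Posterior probability ≈ 0.758

Prior odds = 0.219/(1−0.219) = 0.28041. In log-odds, ln(0.28041) = -1.2715.
Add log likelihood ratios: ln(6.2500) + ln(1.7838) = 2.4113.
Posterior log-odds = 1.1398, so posterior odds = exp(1.1398) = 3.1262. Converting, P(H|E) = 3.1262/4.1262 = 0.758.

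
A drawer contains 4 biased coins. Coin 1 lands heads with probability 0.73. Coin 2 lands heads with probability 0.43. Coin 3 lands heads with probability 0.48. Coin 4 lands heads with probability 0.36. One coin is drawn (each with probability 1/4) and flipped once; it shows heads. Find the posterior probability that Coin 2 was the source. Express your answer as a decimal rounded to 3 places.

P(heads|C1) = 0.73; P(heads|C2) = 0.43; P(heads|C3) = 0.48; P(heads|C4) = 0.36.
Prior × likelihood for each source: 0.25·0.73=0.1825, 0.25·0.43=0.1075, 0.25·0.48=0.1200, 0.25·0.36=0.09000. Summing gives P(heads) = 0.50000.
P(Coin 2 | heads) = 0.1075 / 0.50000 = 0.215.

Posterior probability ≈ 0.215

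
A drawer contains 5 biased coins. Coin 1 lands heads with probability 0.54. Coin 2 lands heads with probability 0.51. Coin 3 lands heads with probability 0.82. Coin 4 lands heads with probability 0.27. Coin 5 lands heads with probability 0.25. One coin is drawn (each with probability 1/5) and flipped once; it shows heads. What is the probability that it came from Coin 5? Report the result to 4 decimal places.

Tabulate prior·likelihood by source: [1] prior 0.2, lik 0.54, product 0.1080; [2] prior 0.2, lik 0.51, product 0.1020; [3] prior 0.2, lik 0.82, product 0.1640; [4] prior 0.2, lik 0.27, product 0.05400; [5] prior 0.2, lik 0.25, product 0.05000.
Normalizing constant = 0.47800; the posterior for Coin 5 is its product over the sum, 0.05000/0.47800 = 0.1046.

Posterior probability ≈ 0.1046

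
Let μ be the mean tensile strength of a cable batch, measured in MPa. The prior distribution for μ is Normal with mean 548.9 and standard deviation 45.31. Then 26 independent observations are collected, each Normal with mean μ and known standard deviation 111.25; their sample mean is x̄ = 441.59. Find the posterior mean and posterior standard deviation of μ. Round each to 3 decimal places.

Posterior mean ≈ 461.788; posterior SD ≈ 19.658

With known σ, the Normal prior is conjugate. Weight on the data is w = (n/σ²)/(n/σ² + 1/τ₀²) = 0.00210074/(0.00210074+0.00048709) = 0.81178.
Posterior mean = w·x̄ + (1−w)·μ₀ = 0.81178·441.59 + 0.18822·548.9 = 461.788. Posterior variance = 1/(0.00210074+0.00048709) = 386.423, so SD = 19.658.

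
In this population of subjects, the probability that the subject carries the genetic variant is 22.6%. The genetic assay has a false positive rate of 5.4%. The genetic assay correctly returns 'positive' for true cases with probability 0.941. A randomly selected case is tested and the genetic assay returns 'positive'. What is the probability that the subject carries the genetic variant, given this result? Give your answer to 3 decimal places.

Write H for 'the subject carries the genetic variant'. Prior odds H:¬H = 0.226/0.774 = 0.29199. For the 'positive' outcome, the likelihood ratio is 0.941/0.054 = 17.426.
Posterior odds = 0.29199 × 17.426 = 5.0882, so P(H|E) = 5.0882/(1+5.0882) = 0.836.

P(H | E) ≈ 0.836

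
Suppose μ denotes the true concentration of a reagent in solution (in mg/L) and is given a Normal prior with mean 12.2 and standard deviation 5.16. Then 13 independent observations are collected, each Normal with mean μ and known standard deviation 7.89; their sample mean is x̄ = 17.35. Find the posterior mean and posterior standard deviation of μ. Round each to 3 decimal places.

Posterior mean ≈ 16.565; posterior SD ≈ 2.015

With known σ, the Normal prior is conjugate. Weight on the data is w = (n/σ²)/(n/σ² + 1/τ₀²) = 0.208828/(0.208828+0.0375578) = 0.84757.
Posterior mean = w·x̄ + (1−w)·μ₀ = 0.84757·17.35 + 0.15243·12.2 = 16.565. Posterior variance = 1/(0.208828+0.0375578) = 4.05867, so SD = 2.015.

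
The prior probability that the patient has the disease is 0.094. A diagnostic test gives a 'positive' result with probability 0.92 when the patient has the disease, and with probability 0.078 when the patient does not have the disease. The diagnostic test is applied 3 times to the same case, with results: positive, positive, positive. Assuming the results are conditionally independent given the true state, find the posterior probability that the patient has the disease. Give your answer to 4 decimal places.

Posterior P(H) ≈ 0.9942

Let H be the event that the patient has the disease; start with P(H) = 0.094. P('positive'|H) = 0.92, P('positive'|¬H) = 0.078.
Update on result 1 ('positive'): P(H) ← 0.92·0.0940 / (0.92·0.0940 + 0.078·0.9060) = 0.086480/0.15715 = 0.5503.
Update on result 2 ('positive'): P(H) ← 0.92·0.5503 / (0.92·0.5503 + 0.078·0.4497) = 0.50628/0.54136 = 0.9352.
Update on result 3 ('positive'): P(H) ← 0.92·0.9352 / (0.92·0.9352 + 0.078·0.0648) = 0.86039/0.86545 = 0.9942.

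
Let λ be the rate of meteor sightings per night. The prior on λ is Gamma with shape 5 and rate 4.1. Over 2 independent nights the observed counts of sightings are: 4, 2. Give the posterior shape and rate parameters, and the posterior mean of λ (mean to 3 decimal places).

Posterior: Gamma(shape=11, rate=6.1); mean ≈ 1.803

Total count ∑xᵢ = 6 over n = 2 nights.
Gamma is conjugate to the Poisson likelihood: posterior is Gamma(shape = 5+6 = 11, rate = 4.1+2 = 6.1).
E[λ | data] = 11/6.1 = 1.803.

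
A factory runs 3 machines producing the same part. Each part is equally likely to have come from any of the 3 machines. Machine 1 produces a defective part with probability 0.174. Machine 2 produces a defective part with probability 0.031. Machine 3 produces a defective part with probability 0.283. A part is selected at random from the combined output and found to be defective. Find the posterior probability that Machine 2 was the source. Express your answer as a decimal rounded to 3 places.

P(defective|M1) = 0.174; P(defective|M2) = 0.031; P(defective|M3) = 0.283.
Prior × likelihood for each source: 0.333333·0.174=0.05800, 0.333333·0.031=0.01033, 0.333333·0.283=0.09433. Summing gives P(defective) = 0.16267.
P(Machine 2 | defective) = 0.01033 / 0.16267 = 0.064.

Posterior probability ≈ 0.064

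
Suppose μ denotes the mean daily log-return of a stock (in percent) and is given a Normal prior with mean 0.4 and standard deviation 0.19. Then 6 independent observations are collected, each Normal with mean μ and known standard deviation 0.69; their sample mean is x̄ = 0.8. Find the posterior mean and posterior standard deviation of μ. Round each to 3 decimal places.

Prior precision 1/τ₀² = 1/0.19² = 27.7008; data precision n/σ² = 6/0.69² = 12.6024.
Posterior precision = 27.7008 + 12.6024 = 40.3032, giving posterior SD = 1/√40.3032 = 0.158.
Posterior mean = (27.7008·0.4 + 12.6024·0.8) / 40.3032 = 0.525.

Posterior mean ≈ 0.525; posterior SD ≈ 0.158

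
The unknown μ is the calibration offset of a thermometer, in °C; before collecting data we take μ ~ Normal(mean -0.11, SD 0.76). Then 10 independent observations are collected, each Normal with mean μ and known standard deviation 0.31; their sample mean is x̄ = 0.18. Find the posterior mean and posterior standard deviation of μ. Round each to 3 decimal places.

With known σ, the Normal prior is conjugate. Weight on the data is w = (n/σ²)/(n/σ² + 1/τ₀²) = 104.058/(104.058+1.73130) = 0.98363.
Posterior mean = w·x̄ + (1−w)·μ₀ = 0.98363·0.18 + 0.016366·-0.11 = 0.175. Posterior variance = 1/(104.058+1.73130) = 0.00945273, so SD = 0.097.

Posterior mean ≈ 0.175; posterior SD ≈ 0.097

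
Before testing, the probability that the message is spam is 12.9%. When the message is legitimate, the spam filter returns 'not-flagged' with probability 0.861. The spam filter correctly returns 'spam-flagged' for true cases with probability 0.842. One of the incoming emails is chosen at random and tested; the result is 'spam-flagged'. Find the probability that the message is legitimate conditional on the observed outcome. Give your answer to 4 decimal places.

P(¬H | E) ≈ 0.5271

Write H for 'the message is spam'. Prior odds H:¬H = 0.129/0.871 = 0.14811. For the 'spam-flagged' outcome, the likelihood ratio is 0.842/0.139 = 6.0576.
Posterior odds = 0.14811 × 6.0576 = 0.89716, so P(H|E) = 0.89716/(1+0.89716) = 0.4729. Then P(¬H|E) = 1 − 0.4729 = 0.5271.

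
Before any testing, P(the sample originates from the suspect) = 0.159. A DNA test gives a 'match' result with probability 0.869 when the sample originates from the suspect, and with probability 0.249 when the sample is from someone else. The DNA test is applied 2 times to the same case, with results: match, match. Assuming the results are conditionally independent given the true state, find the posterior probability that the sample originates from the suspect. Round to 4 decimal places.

Posterior P(H) ≈ 0.6972

With H the event that the sample originates from the suspect, the joint likelihood of the observed sequence is P(data|H) = 0.869·0.869 = 0.75516 and P(data|¬H) = 0.249·0.249 = 0.062001.
Bayes: P(H|data) = 0.159·0.75516 / (0.159·0.75516 + 0.841·0.062001) = 0.12007/0.17221 = 0.6972.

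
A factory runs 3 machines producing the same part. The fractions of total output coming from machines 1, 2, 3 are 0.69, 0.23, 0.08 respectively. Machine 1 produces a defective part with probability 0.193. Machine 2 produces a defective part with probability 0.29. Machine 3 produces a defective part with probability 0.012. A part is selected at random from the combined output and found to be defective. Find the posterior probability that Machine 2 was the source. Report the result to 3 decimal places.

Tabulate prior·likelihood by source: [1] prior 0.69, lik 0.193, product 0.1332; [2] prior 0.23, lik 0.29, product 0.06670; [3] prior 0.08, lik 0.012, product 0.0009600.
Normalizing constant = 0.20083; the posterior for Machine 2 is its product over the sum, 0.06670/0.20083 = 0.332.

Posterior probability ≈ 0.332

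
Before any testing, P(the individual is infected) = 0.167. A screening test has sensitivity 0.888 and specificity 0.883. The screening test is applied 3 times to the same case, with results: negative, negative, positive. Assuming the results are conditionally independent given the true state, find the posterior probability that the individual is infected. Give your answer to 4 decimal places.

With H the event that the individual is infected, the joint likelihood of the observed sequence is P(data|H) = 0.112·0.112·0.888 = 0.011139 and P(data|¬H) = 0.883·0.883·0.117 = 0.091224.
Bayes: P(H|data) = 0.167·0.011139 / (0.167·0.011139 + 0.833·0.091224) = 0.0018602/0.077849 = 0.0239.

Posterior P(H) ≈ 0.0239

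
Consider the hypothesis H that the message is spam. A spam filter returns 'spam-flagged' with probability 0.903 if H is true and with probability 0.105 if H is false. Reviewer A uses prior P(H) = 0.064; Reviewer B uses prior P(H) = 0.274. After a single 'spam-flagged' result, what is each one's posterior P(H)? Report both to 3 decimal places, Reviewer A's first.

P('+'|H) = 0.903, P('+'|¬H) = 0.105.
Reviewer A: numerator 0.903·0.064 = 0.057792; evidence = 0.057792+0.105·0.936 = 0.15607; posterior = 0.370.
Reviewer B: numerator 0.903·0.274 = 0.24742; evidence = 0.24742+0.105·0.726 = 0.32365; posterior = 0.764.

Reviewer A: 0.370; Reviewer B: 0.764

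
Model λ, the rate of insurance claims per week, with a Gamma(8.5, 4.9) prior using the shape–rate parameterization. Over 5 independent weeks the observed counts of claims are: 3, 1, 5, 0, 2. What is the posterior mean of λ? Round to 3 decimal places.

Total count ∑xᵢ = 11 over n = 5 weeks.
Gamma is conjugate to the Poisson likelihood: posterior is Gamma(shape = 8.5+11 = 19.5, rate = 4.9+5 = 9.9).
Posterior mean = shape/rate = 19.5/9.9 = 1.970.

Posterior mean ≈ 1.970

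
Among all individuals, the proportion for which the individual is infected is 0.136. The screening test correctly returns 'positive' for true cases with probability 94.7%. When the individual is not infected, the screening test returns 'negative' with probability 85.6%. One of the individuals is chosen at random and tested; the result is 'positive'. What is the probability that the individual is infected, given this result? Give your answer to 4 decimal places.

Write H for 'the individual is infected'. Prior odds H:¬H = 0.136/0.864 = 0.15741. For the 'positive' outcome, the likelihood ratio is 0.947/0.144 = 6.5764.
Posterior odds = 0.15741 × 6.5764 = 1.0352, so P(H|E) = 1.0352/(1+1.0352) = 0.5086.

P(H | E) ≈ 0.5086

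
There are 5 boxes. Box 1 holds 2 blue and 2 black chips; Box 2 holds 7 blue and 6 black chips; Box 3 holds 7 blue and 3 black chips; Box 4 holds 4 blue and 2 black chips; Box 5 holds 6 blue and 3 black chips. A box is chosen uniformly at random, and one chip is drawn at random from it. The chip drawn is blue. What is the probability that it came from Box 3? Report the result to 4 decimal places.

Posterior probability ≈ 0.2279

P(blue|Box 1) = 0.5; P(blue|Box 2) = 0.5385; P(blue|Box 3) = 0.7; P(blue|Box 4) = 0.6667; P(blue|Box 5) = 0.6667.
Prior × likelihood for each source: 0.2·0.5=0.1000, 0.2·0.5385=0.1077, 0.2·0.7=0.1400, 0.2·0.6667=0.1333, 0.2·0.6667=0.1333. Summing gives P(blue) = 0.61436.
P(Box 3 | blue) = 0.1400 / 0.61436 = 0.2279.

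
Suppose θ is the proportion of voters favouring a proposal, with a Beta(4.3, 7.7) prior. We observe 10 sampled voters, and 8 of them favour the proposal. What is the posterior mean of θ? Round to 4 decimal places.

Posterior mean ≈ 0.5591

The binomial likelihood is conjugate to the Beta prior: with 8 successes and 2 failures, the posterior is Beta(4.3+8, 7.7+2) = Beta(12.3, 9.7).
E[θ | data] = 12.3/(12.3+9.7) = 0.5591.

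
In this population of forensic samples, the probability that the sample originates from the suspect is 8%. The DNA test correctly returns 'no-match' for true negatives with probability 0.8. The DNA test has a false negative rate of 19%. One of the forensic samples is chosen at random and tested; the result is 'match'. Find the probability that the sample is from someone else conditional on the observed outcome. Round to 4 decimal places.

Let H be the event that the sample originates from the suspect. P(H) = 0.08, so P(¬H) = 0.92. With E the 'match' result, P(E|H) = 0.81 and P(E|¬H) = 0.2.
P(E) = 0.81·0.08 + 0.2·0.92 = 0.064800 + 0.18400 = 0.24880.
By Bayes' theorem, P(H|E) = 0.064800 / 0.24880 = 0.2605. Hence P(¬H|E) = 1 − 0.2605 = 0.7395.

P(¬H | E) ≈ 0.7395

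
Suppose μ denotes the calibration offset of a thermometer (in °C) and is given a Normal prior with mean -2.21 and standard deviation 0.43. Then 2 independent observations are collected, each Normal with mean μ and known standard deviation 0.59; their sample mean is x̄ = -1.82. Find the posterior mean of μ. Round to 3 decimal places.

With known σ, the Normal prior is conjugate. Weight on the data is w = (n/σ²)/(n/σ² + 1/τ₀²) = 5.74548/(5.74548+5.40833) = 0.51511.
Posterior mean = w·x̄ + (1−w)·μ₀ = 0.51511·-1.82 + 0.48489·-2.21 = -2.009.

Posterior mean ≈ -2.009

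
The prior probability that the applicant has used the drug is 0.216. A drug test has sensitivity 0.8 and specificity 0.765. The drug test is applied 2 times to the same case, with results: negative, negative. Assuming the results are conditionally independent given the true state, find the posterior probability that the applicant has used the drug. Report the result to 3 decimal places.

Posterior P(H) ≈ 0.018

Let H be the event that the applicant has used the drug; start with P(H) = 0.216. P('positive'|H) = 0.8, P('positive'|¬H) = 0.235.
Update on result 1 ('negative'): P(H) ← 0.2·0.2160 / (0.2·0.2160 + 0.765·0.7840) = 0.043200/0.64296 = 0.0672.
Update on result 2 ('negative'): P(H) ← 0.2·0.0672 / (0.2·0.0672 + 0.765·0.9328) = 0.013438/0.72704 = 0.0185.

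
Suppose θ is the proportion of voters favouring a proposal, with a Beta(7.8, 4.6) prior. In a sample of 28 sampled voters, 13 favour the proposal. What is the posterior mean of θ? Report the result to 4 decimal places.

Posterior mean ≈ 0.5149

The binomial likelihood is conjugate to the Beta prior: with 13 successes and 15 failures, the posterior is Beta(7.8+13, 4.6+15) = Beta(20.8, 19.6).
E[θ | data] = 20.8/(20.8+19.6) = 0.5149.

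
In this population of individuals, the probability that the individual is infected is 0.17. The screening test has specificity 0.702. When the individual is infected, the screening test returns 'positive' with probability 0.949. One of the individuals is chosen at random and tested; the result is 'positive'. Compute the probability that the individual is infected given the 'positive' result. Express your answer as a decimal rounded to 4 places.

P(H | E) ≈ 0.3948

Write H for 'the individual is infected'. Prior odds H:¬H = 0.17/0.83 = 0.20482. For the 'positive' outcome, the likelihood ratio is 0.949/0.298 = 3.1846.
Posterior odds = 0.20482 × 3.1846 = 0.65226, so P(H|E) = 0.65226/(1+0.65226) = 0.3948.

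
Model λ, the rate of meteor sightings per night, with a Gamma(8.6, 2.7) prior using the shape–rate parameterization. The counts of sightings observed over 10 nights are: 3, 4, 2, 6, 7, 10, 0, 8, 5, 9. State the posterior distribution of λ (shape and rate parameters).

Posterior: Gamma(shape=62.6, rate=12.7)

Total count ∑xᵢ = 54 over n = 10 nights.
Gamma is conjugate to the Poisson likelihood: posterior is Gamma(shape = 8.6+54 = 62.6, rate = 2.7+10 = 12.7).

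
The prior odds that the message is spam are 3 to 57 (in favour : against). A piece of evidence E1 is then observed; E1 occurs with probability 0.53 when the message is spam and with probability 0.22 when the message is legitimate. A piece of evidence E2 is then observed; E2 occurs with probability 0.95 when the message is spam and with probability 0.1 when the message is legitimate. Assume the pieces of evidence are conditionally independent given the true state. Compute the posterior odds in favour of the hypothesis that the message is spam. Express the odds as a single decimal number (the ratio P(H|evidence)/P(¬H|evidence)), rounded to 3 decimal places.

Prior odds = 3/57 = 0.052632. In log-odds, ln(0.052632) = -2.9444.
Add log likelihood ratios: ln(2.4091) + ln(9.5000) = 3.1305.
Posterior log-odds = 0.18610, so posterior odds = exp(0.18610) = 1.2045.

Posterior odds ≈ 1.205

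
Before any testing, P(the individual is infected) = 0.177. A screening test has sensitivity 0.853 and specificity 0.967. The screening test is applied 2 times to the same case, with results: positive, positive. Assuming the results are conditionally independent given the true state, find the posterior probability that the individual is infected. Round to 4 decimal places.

Let H be the event that the individual is infected; start with P(H) = 0.177. P('positive'|H) = 0.853, P('positive'|¬H) = 0.033.
Update on result 1 ('positive'): P(H) ← 0.853·0.1770 / (0.853·0.1770 + 0.033·0.8230) = 0.15098/0.17814 = 0.8475.
Update on result 2 ('positive'): P(H) ← 0.853·0.8475 / (0.853·0.8475 + 0.033·0.1525) = 0.72295/0.72798 = 0.9931.

Posterior P(H) ≈ 0.9931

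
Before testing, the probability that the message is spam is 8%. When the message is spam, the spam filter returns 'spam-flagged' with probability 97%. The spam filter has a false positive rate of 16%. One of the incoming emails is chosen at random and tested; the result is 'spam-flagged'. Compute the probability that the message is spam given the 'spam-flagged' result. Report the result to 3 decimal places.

Write H for 'the message is spam'. Prior odds H:¬H = 0.08/0.92 = 0.086957. For the 'spam-flagged' outcome, the likelihood ratio is 0.97/0.16 = 6.0625.
Posterior odds = 0.086957 × 6.0625 = 0.52717, so P(H|E) = 0.52717/(1+0.52717) = 0.345.

P(H | E) ≈ 0.345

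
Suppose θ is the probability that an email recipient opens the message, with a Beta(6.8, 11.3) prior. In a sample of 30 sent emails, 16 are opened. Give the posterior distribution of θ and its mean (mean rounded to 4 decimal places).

Posterior: Beta(22.8, 25.3); mean ≈ 0.4740

Observing 16 successes and 14 failures updates Beta(6.8, 11.3) by adding the success and failure counts to the two shape parameters: α = 6.8+16 = 22.8, β = 11.3+14 = 25.3.
Posterior mean = α/(α+β) = 22.8/48.1 = 0.4740.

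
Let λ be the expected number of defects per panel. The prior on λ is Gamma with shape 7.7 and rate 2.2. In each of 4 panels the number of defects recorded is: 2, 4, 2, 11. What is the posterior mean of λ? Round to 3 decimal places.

The Poisson likelihood adds the total count to the shape and the number of exposure periods to the rate. Here ∑xᵢ = 19 and n = 4, so shape 7.7→26.7 and rate 2.2→6.2.
Posterior mean = shape/rate = 26.7/6.2 = 4.306.

Posterior mean ≈ 4.306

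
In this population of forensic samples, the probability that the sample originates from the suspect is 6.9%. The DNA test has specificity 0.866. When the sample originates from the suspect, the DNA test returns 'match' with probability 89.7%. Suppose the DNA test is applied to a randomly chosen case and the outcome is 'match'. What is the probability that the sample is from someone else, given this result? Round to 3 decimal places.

Let H be the event that the sample originates from the suspect. P(H) = 0.069, so P(¬H) = 0.931. With E the 'match' result, P(E|H) = 0.897 and P(E|¬H) = 0.134.
P(E) = 0.897·0.069 + 0.134·0.931 = 0.061893 + 0.12475 = 0.18665.
By Bayes' theorem, P(H|E) = 0.061893 / 0.18665 = 0.332. Hence P(¬H|E) = 1 − 0.332 = 0.668.

P(¬H | E) ≈ 0.668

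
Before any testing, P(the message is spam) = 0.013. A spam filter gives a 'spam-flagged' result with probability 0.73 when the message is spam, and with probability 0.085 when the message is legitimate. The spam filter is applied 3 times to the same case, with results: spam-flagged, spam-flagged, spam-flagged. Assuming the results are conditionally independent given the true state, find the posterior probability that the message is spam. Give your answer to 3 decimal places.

Let H be the event that the message is spam; start with P(H) = 0.013. P('spam-flagged'|H) = 0.73, P('spam-flagged'|¬H) = 0.085.
Update on result 1 ('spam-flagged'): P(H) ← 0.73·0.0130 / (0.73·0.0130 + 0.085·0.9870) = 0.0094900/0.093385 = 0.1016.
Update on result 2 ('spam-flagged'): P(H) ← 0.73·0.1016 / (0.73·0.1016 + 0.085·0.8984) = 0.074184/0.15055 = 0.4928.
Update on result 3 ('spam-flagged'): P(H) ← 0.73·0.4928 / (0.73·0.4928 + 0.085·0.5072) = 0.35972/0.40283 = 0.8930.

Posterior P(H) ≈ 0.893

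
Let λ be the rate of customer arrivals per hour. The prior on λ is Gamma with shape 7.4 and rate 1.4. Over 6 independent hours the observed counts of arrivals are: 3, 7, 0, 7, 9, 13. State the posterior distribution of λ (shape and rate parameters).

Posterior: Gamma(shape=46.4, rate=7.4)

The Poisson likelihood adds the total count to the shape and the number of exposure periods to the rate. Here ∑xᵢ = 39 and n = 6, so shape 7.4→46.4 and rate 1.4→7.4.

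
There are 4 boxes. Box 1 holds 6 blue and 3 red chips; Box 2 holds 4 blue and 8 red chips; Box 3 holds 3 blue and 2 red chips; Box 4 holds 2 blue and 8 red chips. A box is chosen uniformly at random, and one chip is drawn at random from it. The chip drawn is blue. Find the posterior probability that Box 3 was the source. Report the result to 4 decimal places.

Posterior probability ≈ 0.3333

Tabulate prior·likelihood by source: [1] prior 0.25, lik 0.6667, product 0.1667; [2] prior 0.25, lik 0.3333, product 0.08333; [3] prior 0.25, lik 0.6, product 0.1500; [4] prior 0.25, lik 0.2, product 0.05000.
Normalizing constant = 0.45000; the posterior for Box 3 is its product over the sum, 0.1500/0.45000 = 0.3333.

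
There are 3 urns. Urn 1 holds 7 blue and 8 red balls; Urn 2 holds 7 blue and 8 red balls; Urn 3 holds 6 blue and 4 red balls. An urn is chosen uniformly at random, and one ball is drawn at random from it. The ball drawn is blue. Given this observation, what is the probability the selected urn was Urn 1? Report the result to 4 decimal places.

P(blue|Urn 1) = 0.4667; P(blue|Urn 2) = 0.4667; P(blue|Urn 3) = 0.6.
Prior × likelihood for each source: 0.333333·0.4667=0.1556, 0.333333·0.4667=0.1556, 0.333333·0.6=0.2000. Summing gives P(blue) = 0.51111.
P(Urn 1 | blue) = 0.1556 / 0.51111 = 0.3043.

Posterior probability ≈ 0.3043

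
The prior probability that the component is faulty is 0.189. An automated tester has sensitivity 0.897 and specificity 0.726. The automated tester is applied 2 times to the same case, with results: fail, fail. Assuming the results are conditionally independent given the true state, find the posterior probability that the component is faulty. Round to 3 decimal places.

With H the event that the component is faulty, the joint likelihood of the observed sequence is P(data|H) = 0.897·0.897 = 0.80461 and P(data|¬H) = 0.274·0.274 = 0.075076.
Bayes: P(H|data) = 0.189·0.80461 / (0.189·0.80461 + 0.811·0.075076) = 0.15207/0.21296 = 0.7141.

Posterior P(H) ≈ 0.714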